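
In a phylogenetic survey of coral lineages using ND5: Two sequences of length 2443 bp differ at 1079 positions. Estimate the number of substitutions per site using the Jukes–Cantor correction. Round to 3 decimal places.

0.667

p = 1079/2443 ≈ 0.44167.
d = −(3/4) ln(1 − 4p/3) = −0.75 ln(1 − 0.588893) = −0.75 ln(0.411107)
  = −0.75 × (-0.888902) = 0.666677 substitutions/site.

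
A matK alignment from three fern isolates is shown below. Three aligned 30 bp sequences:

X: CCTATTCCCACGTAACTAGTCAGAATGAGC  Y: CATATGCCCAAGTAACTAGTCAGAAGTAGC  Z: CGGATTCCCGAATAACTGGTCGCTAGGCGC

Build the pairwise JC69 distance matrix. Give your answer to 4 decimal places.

d(X,Y) = 0.1885, d(X,Z) = 0.5034, d(Y,Z) = 0.5034

X–Y: 5/30 sites differ → p ≈ 0.166667, d = −0.75 ln(1 − 0.222223) = 0.188487 ≈ 0.1885.
X–Z: 11/30 sites differ → p ≈ 0.366667, d = −0.75 ln(1 − 0.488889) = 0.503376 ≈ 0.5034.
Y–Z: 11/30 sites differ → p ≈ 0.366667, d = −0.75 ln(1 − 0.488889) = 0.503376 ≈ 0.5034.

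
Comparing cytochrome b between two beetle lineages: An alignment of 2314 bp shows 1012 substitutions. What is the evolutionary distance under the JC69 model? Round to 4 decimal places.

0.6562

p = 1012/2314 ≈ 0.437338.
d = −(3/4) ln(1 − 4p/3) = −0.75 ln(1 − 0.583117) = −0.75 ln(0.416883)
  = −0.75 × (-0.874950) = 0.656213 substitutions/site.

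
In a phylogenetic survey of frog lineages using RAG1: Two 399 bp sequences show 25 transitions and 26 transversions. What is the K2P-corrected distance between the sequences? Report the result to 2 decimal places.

P = 25/399 ≈ 0.062657 and Q = 26/399 ≈ 0.065163.
Under the Kimura two-parameter model, d = −½ ln(1 − 2P − Q) − ¼ ln(1 − 2Q).
1 − 2P − Q = 0.809523, giving −½ ln(0.809523) = 0.105655.
1 − 2Q = 0.869674, giving −¼ ln(0.869674) = 0.034909.
d = 0.105655 + 0.034909 = 0.140564.

0.14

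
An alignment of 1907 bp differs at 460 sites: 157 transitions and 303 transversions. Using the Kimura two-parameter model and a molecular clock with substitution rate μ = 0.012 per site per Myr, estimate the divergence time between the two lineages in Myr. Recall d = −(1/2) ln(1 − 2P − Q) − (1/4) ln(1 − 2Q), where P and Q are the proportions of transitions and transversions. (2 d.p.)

12.13

P = 157/1907 ≈ 0.082328 and Q = 303/1907 ≈ 0.158888.
Under the Kimura two-parameter model, d = −½ ln(1 − 2P − Q) − ¼ ln(1 − 2Q).
1 − 2P − Q = 0.676456, giving −½ ln(0.676456) = 0.195444.
1 − 2Q = 0.682224, giving −¼ ln(0.682224) = 0.095599.
d = 0.195444 + 0.095599 = 0.291043.
Under a molecular clock d = 2μt, so t = d/(2μ) = 0.291043 / (2 × 0.012) = 12.13 Myr.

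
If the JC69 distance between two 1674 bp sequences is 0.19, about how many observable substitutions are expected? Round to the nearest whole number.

Invert JC69: p = (3/4)(1 − e^(−4d/3)) = 0.75 × (1 − e^(-0.253333)) = 0.75 × (1 − 0.776209) = 0.167843.
Expected differing sites = pL ≈ 0.167843 × 1674 = 280.969182 ≈ 281.

281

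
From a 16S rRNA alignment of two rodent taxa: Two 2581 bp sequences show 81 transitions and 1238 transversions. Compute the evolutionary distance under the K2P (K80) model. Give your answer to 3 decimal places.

P = 81/2581 ≈ 0.031383 and Q = 1238/2581 ≈ 0.479659.
Under the Kimura two-parameter model, d = −½ ln(1 − 2P − Q) − ¼ ln(1 − 2Q).
1 − 2P − Q = 0.457575, giving −½ ln(0.457575) = 0.390907.
1 − 2Q = 0.040682, giving −¼ ln(0.040682) = 0.800492.
d = 0.390907 + 0.800492 = 1.191399.

1.191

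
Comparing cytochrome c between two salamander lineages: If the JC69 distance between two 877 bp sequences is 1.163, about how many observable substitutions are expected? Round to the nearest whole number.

Invert JC69: p = (3/4)(1 − e^(−4d/3)) = 0.75 × (1 − e^(-1.550667)) = 0.75 × (1 − 0.212106) = 0.590921.
Expected differing sites = pL ≈ 0.590921 × 877 = 518.237717 ≈ 518.

518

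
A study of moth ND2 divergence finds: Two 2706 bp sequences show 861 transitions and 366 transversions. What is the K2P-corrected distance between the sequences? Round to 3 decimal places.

0.817

P = 861/2706 ≈ 0.318182 and Q = 366/2706 ≈ 0.135255.
Under the Kimura two-parameter model, d = −½ ln(1 − 2P − Q) − ¼ ln(1 − 2Q).
1 − 2P − Q = 0.228381, giving −½ ln(0.228381) = 0.738370.
1 − 2Q = 0.72949, giving −¼ ln(0.72949) = 0.078852.
d = 0.738370 + 0.078852 = 0.817222.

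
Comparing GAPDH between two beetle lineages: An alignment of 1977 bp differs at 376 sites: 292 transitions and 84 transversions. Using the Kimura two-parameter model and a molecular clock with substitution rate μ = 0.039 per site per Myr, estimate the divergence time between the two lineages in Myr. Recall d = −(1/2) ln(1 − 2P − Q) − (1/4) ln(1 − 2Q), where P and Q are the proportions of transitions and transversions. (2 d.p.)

2.93

P = 292/1977 ≈ 0.147699 and Q = 84/1977 ≈ 0.042489.
Under the Kimura two-parameter model, d = −½ ln(1 − 2P − Q) − ¼ ln(1 − 2Q).
1 − 2P − Q = 0.662113, giving −½ ln(0.662113) = 0.206160.
1 − 2Q = 0.915022, giving −¼ ln(0.915022) = 0.022202.
d = 0.206160 + 0.022202 = 0.228362.
Under a molecular clock d = 2μt, so t = d/(2μ) = 0.228362 / (2 × 0.039) = 2.93 Myr.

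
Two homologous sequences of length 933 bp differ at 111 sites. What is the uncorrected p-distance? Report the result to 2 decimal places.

p = 111/933 = 0.118971… ≈ 0.12 (to 2 d.p.).

0.12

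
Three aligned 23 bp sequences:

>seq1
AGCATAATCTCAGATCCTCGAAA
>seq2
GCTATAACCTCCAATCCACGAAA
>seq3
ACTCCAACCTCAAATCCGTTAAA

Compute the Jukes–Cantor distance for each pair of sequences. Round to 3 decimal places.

seq1–seq2: 7/23 sites differ → p ≈ 0.304348, d = −0.75 ln(1 − 0.405797) = 0.390401 ≈ 0.390.
seq1–seq3: 9/23 sites differ → p ≈ 0.391304, d = −0.75 ln(1 − 0.521739) = 0.553199 ≈ 0.553.
seq2–seq3: 7/23 sites differ → p ≈ 0.304348, d = −0.75 ln(1 − 0.405797) = 0.390401 ≈ 0.390.

d(seq1,seq2) = 0.390, d(seq1,seq3) = 0.553, d(seq2,seq3) = 0.390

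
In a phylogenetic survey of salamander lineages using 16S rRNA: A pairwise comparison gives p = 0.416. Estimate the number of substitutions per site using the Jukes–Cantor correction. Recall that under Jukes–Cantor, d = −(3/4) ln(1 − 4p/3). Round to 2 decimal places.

0.61

d = −(3/4) ln(1 − 4p/3) = −0.75 ln(1 − 0.554667) = −0.75 ln(0.445333)
  = −0.75 × (-0.808933) = 0.606700 substitutions/site.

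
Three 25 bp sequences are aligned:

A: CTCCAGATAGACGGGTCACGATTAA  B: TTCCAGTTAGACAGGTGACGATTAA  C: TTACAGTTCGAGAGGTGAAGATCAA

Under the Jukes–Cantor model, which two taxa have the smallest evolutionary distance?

A and B

A–B: 4/25 differ, p = 0.160, d = 0.180.
A–C: 9/25 differ, p = 0.360, d = 0.490.
B–C: 5/25 differ, p = 0.200, d = 0.233.
The smallest distance is between A and B.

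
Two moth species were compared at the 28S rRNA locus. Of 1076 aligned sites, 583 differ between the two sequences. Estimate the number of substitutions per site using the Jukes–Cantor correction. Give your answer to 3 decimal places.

0.961

p = 583/1076 ≈ 0.541822.
d = −(3/4) ln(1 − 4p/3) = −0.75 ln(1 − 0.722429) = −0.75 ln(0.277571)
  = −0.75 × (-1.281679) = 0.961259 substitutions/site.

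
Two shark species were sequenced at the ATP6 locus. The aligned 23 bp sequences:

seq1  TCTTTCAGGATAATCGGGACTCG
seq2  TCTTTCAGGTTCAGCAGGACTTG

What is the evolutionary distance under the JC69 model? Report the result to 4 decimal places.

The sequences differ at 5 of 23 sites (10, 12, 14, 16, 22), so p = 5/23 ≈ 0.217391.
d = −(3/4) ln(1 − 4p/3) = −0.75 ln(1 − 0.289855) = −0.75 ln(0.710145)
  = −0.75 × (-0.342286) = 0.256715 substitutions/site.

0.2567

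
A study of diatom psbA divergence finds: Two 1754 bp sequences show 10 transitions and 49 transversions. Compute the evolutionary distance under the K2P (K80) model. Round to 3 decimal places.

P = 10/1754 ≈ 0.005701 and Q = 49/1754 ≈ 0.027936.
Under the Kimura two-parameter model, d = −½ ln(1 − 2P − Q) − ¼ ln(1 − 2Q).
1 − 2P − Q = 0.960662, giving −½ ln(0.960662) = 0.020066.
1 − 2Q = 0.944128, giving −¼ ln(0.944128) = 0.014373.
d = 0.020066 + 0.014373 = 0.034439.

0.034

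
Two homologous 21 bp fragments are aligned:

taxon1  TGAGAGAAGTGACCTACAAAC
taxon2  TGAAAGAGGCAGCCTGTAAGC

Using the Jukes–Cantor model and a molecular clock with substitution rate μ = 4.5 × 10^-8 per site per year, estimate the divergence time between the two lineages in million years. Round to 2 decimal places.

5.91

The sequences differ at 8 of 21 sites (4, 8, 10, 11, 12, 16, 17, 20), so p = 8/21 ≈ 0.380952.
d = −(3/4) ln(1 − 4p/3) = −0.75 ln(1 − 0.507936) = −0.75 ln(0.492064)
  = −0.75 × (-0.709146) = 0.531860 substitutions/site.
Under a molecular clock d = 2μt, so t = d/(2μ) = 0.531860 / (2 × 4.5 × 10^-8) = 5.91 million years.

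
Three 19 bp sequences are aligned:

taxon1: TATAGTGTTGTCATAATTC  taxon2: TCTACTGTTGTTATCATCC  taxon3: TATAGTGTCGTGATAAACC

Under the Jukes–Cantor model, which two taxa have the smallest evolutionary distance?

taxon1 and taxon3

taxon1–taxon2: 5/19 differ, p = 0.263, d = 0.324.
taxon1–taxon3: 4/19 differ, p = 0.211, d = 0.247.
taxon2–taxon3: 6/19 differ, p = 0.316, d = 0.410.
The smallest distance is between taxon1 and taxon3.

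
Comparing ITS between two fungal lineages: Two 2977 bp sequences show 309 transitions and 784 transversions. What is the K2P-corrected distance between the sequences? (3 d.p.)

P = 309/2977 ≈ 0.103796 and Q = 784/2977 ≈ 0.263352.
Under the Kimura two-parameter model, d = −½ ln(1 − 2P − Q) − ¼ ln(1 − 2Q).
1 − 2P − Q = 0.529056, giving −½ ln(0.529056) = 0.318330.
1 − 2Q = 0.473296, giving −¼ ln(0.473296) = 0.187009.
d = 0.318330 + 0.187009 = 0.505339.

0.505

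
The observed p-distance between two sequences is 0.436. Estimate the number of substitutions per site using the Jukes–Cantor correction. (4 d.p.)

d = −(3/4) ln(1 − 4p/3) = −0.75 ln(1 − 0.581333) = −0.75 ln(0.418667)
  = −0.75 × (-0.870679) = 0.653009 substitutions/site.

0.6530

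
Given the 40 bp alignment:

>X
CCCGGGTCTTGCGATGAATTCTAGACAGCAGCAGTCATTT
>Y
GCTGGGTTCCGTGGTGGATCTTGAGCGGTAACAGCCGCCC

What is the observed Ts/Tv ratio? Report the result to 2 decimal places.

Transitions are A↔G and C↔T; transversions are all other mismatches.
Transitions: 20. Transversions: 1.
R = 20/1 = 20.00.

20.00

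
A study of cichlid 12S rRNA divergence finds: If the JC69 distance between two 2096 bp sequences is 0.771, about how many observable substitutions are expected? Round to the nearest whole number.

Invert JC69: p = (3/4)(1 − e^(−4d/3)) = 0.75 × (1 − e^(-1.028)) = 0.75 × (1 − 0.357722) = 0.481709.
Expected differing sites = pL ≈ 0.481709 × 2096 = 1009.662064 ≈ 1010.

1010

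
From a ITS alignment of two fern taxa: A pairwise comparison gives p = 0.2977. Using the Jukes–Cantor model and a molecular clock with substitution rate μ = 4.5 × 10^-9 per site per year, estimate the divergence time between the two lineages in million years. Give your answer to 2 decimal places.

42.14

d = −(3/4) ln(1 − 4p/3) = −0.75 ln(1 − 0.396933) = −0.75 ln(0.603067)
  = −0.75 × (-0.505727) = 0.379295 substitutions/site.
Under a molecular clock d = 2μt, so t = d/(2μ) = 0.379295 / (2 × 4.5 × 10^-9) = 42.14 million years.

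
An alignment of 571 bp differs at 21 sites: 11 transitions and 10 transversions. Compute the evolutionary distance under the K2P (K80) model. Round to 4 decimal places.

P = 11/571 ≈ 0.019264 and Q = 10/571 ≈ 0.017513.
Under the Kimura two-parameter model, d = −½ ln(1 − 2P − Q) − ¼ ln(1 − 2Q).
1 − 2P − Q = 0.943959, giving −½ ln(0.943959) = 0.028836.
1 − 2Q = 0.964974, giving −¼ ln(0.964974) = 0.008914.
d = 0.028836 + 0.008914 = 0.037750.

0.0378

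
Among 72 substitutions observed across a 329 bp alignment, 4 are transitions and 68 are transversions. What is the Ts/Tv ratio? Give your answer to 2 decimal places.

R = 4/68 = 0.058823… ≈ 0.06 (to 2 d.p.).

0.06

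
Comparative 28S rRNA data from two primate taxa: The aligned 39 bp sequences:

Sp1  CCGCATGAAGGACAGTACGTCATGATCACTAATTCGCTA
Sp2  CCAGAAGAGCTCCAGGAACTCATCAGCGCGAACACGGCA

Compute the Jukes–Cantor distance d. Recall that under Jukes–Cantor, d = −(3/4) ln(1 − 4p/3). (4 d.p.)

0.7166

The sequences differ at 18 of 39 sites, so p = 18/39 ≈ 0.461538.
d = −(3/4) ln(1 − 4p/3) = −0.75 ln(1 − 0.615384) = −0.75 ln(0.384616)
  = −0.75 × (-0.955510) = 0.716633 substitutions/site.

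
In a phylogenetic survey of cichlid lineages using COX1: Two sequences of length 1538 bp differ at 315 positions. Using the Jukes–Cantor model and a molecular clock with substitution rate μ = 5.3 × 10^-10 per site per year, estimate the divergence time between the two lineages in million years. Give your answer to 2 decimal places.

225.67

p = 315/1538 ≈ 0.204811.
d = −(3/4) ln(1 − 4p/3) = −0.75 ln(1 − 0.273081) = −0.75 ln(0.726919)
  = −0.75 × (-0.318940) = 0.239205 substitutions/site.
Under a molecular clock d = 2μt, so t = d/(2μ) = 0.239205 / (2 × 5.3 × 10^-10) = 225.67 million years.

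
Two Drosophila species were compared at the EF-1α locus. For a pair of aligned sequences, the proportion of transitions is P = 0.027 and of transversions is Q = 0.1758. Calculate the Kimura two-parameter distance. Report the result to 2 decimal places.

0.24

Under the Kimura two-parameter model, d = −½ ln(1 − 2P − Q) − ¼ ln(1 − 2Q).
1 − 2P − Q = 0.7702, giving −½ ln(0.7702) = 0.130553.
1 − 2Q = 0.6484, giving −¼ ln(0.6484) = 0.108312.
d = 0.130553 + 0.108312 = 0.238865.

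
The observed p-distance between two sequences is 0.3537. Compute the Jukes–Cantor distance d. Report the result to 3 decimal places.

d = −(3/4) ln(1 − 4p/3) = −0.75 ln(1 − 0.4716) = −0.75 ln(0.5284)
  = −0.75 × (-0.637902) = 0.478427 substitutions/site.

0.478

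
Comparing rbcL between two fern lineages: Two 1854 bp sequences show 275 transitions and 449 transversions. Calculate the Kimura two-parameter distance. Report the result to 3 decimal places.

P = 275/1854 ≈ 0.148328 and Q = 449/1854 ≈ 0.242179.
Under the Kimura two-parameter model, d = −½ ln(1 − 2P − Q) − ¼ ln(1 − 2Q).
1 − 2P − Q = 0.461165, giving −½ ln(0.461165) = 0.387000.
1 − 2Q = 0.515642, giving −¼ ln(0.515642) = 0.165586.
d = 0.387000 + 0.165586 = 0.552586.

0.553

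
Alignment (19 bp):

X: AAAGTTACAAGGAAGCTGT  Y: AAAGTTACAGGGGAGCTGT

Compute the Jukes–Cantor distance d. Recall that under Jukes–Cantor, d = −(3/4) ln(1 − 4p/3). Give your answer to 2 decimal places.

The sequences differ at 2 of 19 sites (10, 13), so p = 2/19 ≈ 0.105263.
d = −(3/4) ln(1 − 4p/3) = −0.75 ln(1 − 0.140351) = −0.75 ln(0.859649)
  = −0.75 × (-0.151231) = 0.113423 substitutions/site.

0.11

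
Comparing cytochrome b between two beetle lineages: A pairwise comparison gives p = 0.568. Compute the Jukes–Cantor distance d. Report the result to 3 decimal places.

1.062

d = −(3/4) ln(1 − 4p/3) = −0.75 ln(1 − 0.757333) = −0.75 ln(0.242667)
  = −0.75 × (-1.416065) = 1.062049 substitutions/site.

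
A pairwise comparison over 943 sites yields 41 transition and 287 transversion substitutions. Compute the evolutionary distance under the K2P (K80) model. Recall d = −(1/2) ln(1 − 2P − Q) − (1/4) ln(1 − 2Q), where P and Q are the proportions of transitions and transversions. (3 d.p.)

P = 41/943 ≈ 0.043478 and Q = 287/943 ≈ 0.304348.
Under the Kimura two-parameter model, d = −½ ln(1 − 2P − Q) − ¼ ln(1 − 2Q).
1 − 2P − Q = 0.608696, giving −½ ln(0.608696) = 0.248218.
1 − 2Q = 0.391304, giving −¼ ln(0.391304) = 0.234568.
d = 0.248218 + 0.234568 = 0.482786.

0.483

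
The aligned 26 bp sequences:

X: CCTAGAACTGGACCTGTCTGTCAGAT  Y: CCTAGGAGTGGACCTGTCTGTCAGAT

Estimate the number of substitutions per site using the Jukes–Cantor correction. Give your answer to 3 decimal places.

The sequences differ at 2 of 26 sites (6, 8), so p = 2/26 ≈ 0.076923.
d = −(3/4) ln(1 − 4p/3) = −0.75 ln(1 − 0.102564) = −0.75 ln(0.897436)
  = −0.75 × (-0.108213) = 0.081160 substitutions/site.

0.081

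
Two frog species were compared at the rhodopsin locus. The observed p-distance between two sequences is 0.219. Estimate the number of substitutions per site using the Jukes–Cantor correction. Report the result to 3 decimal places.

0.259

d = −(3/4) ln(1 − 4p/3) = −0.75 ln(1 − 0.292) = −0.75 ln(0.708)
  = −0.75 × (-0.345311) = 0.258983 substitutions/site.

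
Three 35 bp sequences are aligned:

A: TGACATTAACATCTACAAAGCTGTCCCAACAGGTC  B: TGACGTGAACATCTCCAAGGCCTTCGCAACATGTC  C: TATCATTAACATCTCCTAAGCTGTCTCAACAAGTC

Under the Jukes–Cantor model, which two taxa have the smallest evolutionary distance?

A–B: 8/35 differ, p = 0.229, d = 0.273.
A–C: 6/35 differ, p = 0.171, d = 0.195.
B–C: 10/35 differ, p = 0.286, d = 0.360.
The smallest distance is between A and C.

A and C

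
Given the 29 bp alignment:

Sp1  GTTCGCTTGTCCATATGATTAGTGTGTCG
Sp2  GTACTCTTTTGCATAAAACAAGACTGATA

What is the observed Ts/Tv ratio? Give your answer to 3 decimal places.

0.444

Transitions are A↔G and C↔T; transversions are all other mismatches.
Transitions: 4. Transversions: 9.
R = 4/9 = 0.444444… ≈ 0.444 (to 3 d.p.).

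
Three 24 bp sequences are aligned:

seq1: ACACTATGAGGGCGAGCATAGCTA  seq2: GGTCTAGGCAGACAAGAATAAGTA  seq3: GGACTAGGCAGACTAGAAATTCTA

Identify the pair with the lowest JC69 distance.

seq1–seq2: 11/24 differ, p = 0.458, d = 0.708.
seq1–seq3: 11/24 differ, p = 0.458, d = 0.708.
seq2–seq3: 6/24 differ, p = 0.250, d = 0.304.
The smallest distance is between seq2 and seq3.

seq2 and seq3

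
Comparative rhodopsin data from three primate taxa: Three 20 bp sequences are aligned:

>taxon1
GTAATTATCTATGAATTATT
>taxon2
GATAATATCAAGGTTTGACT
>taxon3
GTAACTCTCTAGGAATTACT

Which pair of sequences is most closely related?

taxon1 and taxon3

taxon1–taxon2: 9/20 differ, p = 0.450, d = 0.687.
taxon1–taxon3: 4/20 differ, p = 0.200, d = 0.233.
taxon2–taxon3: 8/20 differ, p = 0.400, d = 0.572.
The smallest distance is between taxon1 and taxon3.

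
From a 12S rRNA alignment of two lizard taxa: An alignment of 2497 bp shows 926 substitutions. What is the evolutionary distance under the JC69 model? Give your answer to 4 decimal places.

p = 926/2497 ≈ 0.370845.
d = −(3/4) ln(1 − 4p/3) = −0.75 ln(1 − 0.49446) = −0.75 ln(0.50554)
  = −0.75 × (-0.682128) = 0.511596 substitutions/site.

0.5116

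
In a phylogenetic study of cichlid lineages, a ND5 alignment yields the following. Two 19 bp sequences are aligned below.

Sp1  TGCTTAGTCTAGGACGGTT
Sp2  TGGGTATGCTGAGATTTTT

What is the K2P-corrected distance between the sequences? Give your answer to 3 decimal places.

Of 19 sites, 3 differences are transitions and 6 are transversions, so P = 3/19 ≈ 0.157895 and Q = 6/19 ≈ 0.315789.
Under the Kimura two-parameter model, d = −½ ln(1 − 2P − Q) − ¼ ln(1 − 2Q).
1 − 2P − Q = 0.368421, giving −½ ln(0.368421) = 0.499264.
1 − 2Q = 0.368422, giving −¼ ln(0.368422) = 0.249632.
d = 0.499264 + 0.249632 = 0.748896.

0.749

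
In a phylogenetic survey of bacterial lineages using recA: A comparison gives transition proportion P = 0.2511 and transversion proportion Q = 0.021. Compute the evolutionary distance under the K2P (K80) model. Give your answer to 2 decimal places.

0.38

Under the Kimura two-parameter model, d = −½ ln(1 − 2P − Q) − ¼ ln(1 − 2Q).
1 − 2P − Q = 0.4768, giving −½ ln(0.4768) = 0.370329.
1 − 2Q = 0.958, giving −¼ ln(0.958) = 0.010727.
d = 0.370329 + 0.010727 = 0.381056.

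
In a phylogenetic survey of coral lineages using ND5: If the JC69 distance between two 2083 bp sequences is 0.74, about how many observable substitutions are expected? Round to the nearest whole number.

980

Invert JC69: p = (3/4)(1 − e^(−4d/3)) = 0.75 × (1 − e^(-0.986667)) = 0.75 × (1 − 0.372817) = 0.470387.
Expected differing sites = pL ≈ 0.470387 × 2083 = 979.816121 ≈ 980.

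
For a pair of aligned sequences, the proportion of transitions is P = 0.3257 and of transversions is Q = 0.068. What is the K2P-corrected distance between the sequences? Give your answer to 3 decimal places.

0.672

Under the Kimura two-parameter model, d = −½ ln(1 − 2P − Q) − ¼ ln(1 − 2Q).
1 − 2P − Q = 0.2806, giving −½ ln(0.2806) = 0.635413.
1 − 2Q = 0.864, giving −¼ ln(0.864) = 0.036546.
d = 0.635413 + 0.036546 = 0.671959.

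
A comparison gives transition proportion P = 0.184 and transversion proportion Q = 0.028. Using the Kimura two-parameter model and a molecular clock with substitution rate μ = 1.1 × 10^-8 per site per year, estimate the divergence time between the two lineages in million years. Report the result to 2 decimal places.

12.11

Under the Kimura two-parameter model, d = −½ ln(1 − 2P − Q) − ¼ ln(1 − 2Q).
1 − 2P − Q = 0.604, giving −½ ln(0.604) = 0.252091.
1 − 2Q = 0.944, giving −¼ ln(0.944) = 0.014407.
d = 0.252091 + 0.014407 = 0.266498.
Under a molecular clock d = 2μt, so t = d/(2μ) = 0.266498 / (2 × 1.1 × 10^-8) = 12.11 million years.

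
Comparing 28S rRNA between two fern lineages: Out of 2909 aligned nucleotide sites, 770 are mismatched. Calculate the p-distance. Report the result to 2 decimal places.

p = 770/2909 = 0.264695… ≈ 0.26 (to 2 d.p.).

0.26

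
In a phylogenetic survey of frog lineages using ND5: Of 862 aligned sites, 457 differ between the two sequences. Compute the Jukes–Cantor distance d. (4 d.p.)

0.9204

p = 457/862 ≈ 0.530162.
d = −(3/4) ln(1 − 4p/3) = −0.75 ln(1 − 0.706883) = −0.75 ln(0.293117)
  = −0.75 × (-1.227183) = 0.920387 substitutions/site.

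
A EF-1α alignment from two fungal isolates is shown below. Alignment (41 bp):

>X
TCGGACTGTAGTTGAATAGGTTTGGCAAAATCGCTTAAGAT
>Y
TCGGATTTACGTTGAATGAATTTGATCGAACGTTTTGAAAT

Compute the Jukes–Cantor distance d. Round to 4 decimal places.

The sequences differ at 17 of 41 sites, so p = 17/41 ≈ 0.414634.
d = −(3/4) ln(1 − 4p/3) = −0.75 ln(1 − 0.552845) = −0.75 ln(0.447155)
  = −0.75 × (-0.804850) = 0.603638 substitutions/site.

0.6036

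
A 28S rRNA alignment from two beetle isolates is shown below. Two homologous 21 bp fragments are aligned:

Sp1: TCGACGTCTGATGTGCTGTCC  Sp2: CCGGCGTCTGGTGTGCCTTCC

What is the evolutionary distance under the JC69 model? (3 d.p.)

0.286

The sequences differ at 5 of 21 sites (1, 4, 11, 17, 18), so p = 5/21 ≈ 0.238095.
d = −(3/4) ln(1 − 4p/3) = −0.75 ln(1 − 0.31746) = −0.75 ln(0.68254)
  = −0.75 × (-0.381934) = 0.286451 substitutions/site.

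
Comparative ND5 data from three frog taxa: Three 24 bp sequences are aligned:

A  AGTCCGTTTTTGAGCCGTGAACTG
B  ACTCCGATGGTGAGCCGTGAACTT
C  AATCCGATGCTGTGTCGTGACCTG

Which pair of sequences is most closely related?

A–B: 5/24 differ, p = 0.208, d = 0.244.
A–C: 7/24 differ, p = 0.292, d = 0.369.
B–C: 6/24 differ, p = 0.250, d = 0.304.
The smallest distance is between A and B.

A and B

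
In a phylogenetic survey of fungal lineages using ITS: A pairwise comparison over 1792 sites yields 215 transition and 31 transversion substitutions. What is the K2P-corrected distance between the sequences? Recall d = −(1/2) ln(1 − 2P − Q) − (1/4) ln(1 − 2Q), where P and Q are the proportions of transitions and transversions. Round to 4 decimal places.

0.1575

P = 215/1792 ≈ 0.119978 and Q = 31/1792 ≈ 0.017299.
Under the Kimura two-parameter model, d = −½ ln(1 − 2P − Q) − ¼ ln(1 − 2Q).
1 − 2P − Q = 0.742745, giving −½ ln(0.742745) = 0.148701.
1 − 2Q = 0.965402, giving −¼ ln(0.965402) = 0.008803.
d = 0.148701 + 0.008803 = 0.157504.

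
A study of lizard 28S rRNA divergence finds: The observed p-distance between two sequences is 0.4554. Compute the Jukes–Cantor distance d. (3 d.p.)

d = −(3/4) ln(1 − 4p/3) = −0.75 ln(1 − 0.6072) = −0.75 ln(0.3928)
  = −0.75 × (-0.934455) = 0.700841 substitutions/site.

0.701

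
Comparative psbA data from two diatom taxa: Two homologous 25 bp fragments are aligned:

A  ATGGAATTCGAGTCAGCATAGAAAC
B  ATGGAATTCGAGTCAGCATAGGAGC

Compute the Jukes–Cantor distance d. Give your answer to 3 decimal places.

0.085

The sequences differ at 2 of 25 sites (22, 24), so p = 2/25 = 0.08.
d = −(3/4) ln(1 − 4p/3) = −0.75 ln(1 − 0.106667) = −0.75 ln(0.893333)
  = −0.75 × (-0.112796) = 0.084597 substitutions/site.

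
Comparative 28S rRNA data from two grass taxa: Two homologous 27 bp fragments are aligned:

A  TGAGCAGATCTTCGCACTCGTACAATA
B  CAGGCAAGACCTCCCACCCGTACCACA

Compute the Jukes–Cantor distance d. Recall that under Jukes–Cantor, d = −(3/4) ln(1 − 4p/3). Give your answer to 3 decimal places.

The sequences differ at 11 of 27 sites, so p = 11/27 ≈ 0.407407.
d = −(3/4) ln(1 − 4p/3) = −0.75 ln(1 − 0.543209) = −0.75 ln(0.456791)
  = −0.75 × (-0.783529) = 0.587647 substitutions/site.

0.588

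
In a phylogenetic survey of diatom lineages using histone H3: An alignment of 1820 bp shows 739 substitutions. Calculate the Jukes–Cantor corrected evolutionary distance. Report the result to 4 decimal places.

0.5847

p = 739/1820 ≈ 0.406044.
d = −(3/4) ln(1 − 4p/3) = −0.75 ln(1 − 0.541392) = −0.75 ln(0.458608)
  = −0.75 × (-0.779559) = 0.584669 substitutions/site.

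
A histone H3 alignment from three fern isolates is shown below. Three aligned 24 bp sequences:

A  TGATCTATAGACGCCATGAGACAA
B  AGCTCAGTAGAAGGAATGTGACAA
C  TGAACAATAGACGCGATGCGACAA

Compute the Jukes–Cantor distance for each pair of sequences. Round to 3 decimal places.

A–B: 8/24 sites differ → p ≈ 0.333333, d = −0.75 ln(1 − 0.444444) = 0.440839 ≈ 0.441.
A–C: 4/24 sites differ → p ≈ 0.166667, d = −0.75 ln(1 − 0.222223) = 0.188487 ≈ 0.188.
B–C: 8/24 sites differ → p ≈ 0.333333, d = −0.75 ln(1 − 0.444444) = 0.440839 ≈ 0.441.

d(A,B) = 0.441, d(A,C) = 0.188, d(B,C) = 0.441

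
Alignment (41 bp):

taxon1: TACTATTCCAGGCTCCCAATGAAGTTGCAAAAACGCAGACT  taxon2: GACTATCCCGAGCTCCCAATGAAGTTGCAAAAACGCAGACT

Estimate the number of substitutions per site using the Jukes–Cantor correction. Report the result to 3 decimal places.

0.105

The sequences differ at 4 of 41 sites (1, 7, 10, 11), so p = 4/41 ≈ 0.097561.
d = −(3/4) ln(1 − 4p/3) = −0.75 ln(1 − 0.130081) = −0.75 ln(0.869919)
  = −0.75 × (-0.139355) = 0.104516 substitutions/site.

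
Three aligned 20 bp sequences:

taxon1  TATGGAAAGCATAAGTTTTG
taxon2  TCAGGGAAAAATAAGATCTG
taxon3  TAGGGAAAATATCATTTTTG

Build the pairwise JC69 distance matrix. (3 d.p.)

d(taxon1,taxon2) = 0.471, d(taxon1,taxon3) = 0.304, d(taxon2,taxon3) = 0.572

taxon1–taxon2: 7/20 sites differ → p = 0.35, d = −0.75 ln(1 − 0.466667) = 0.471457 ≈ 0.471.
taxon1–taxon3: 5/20 sites differ → p = 0.25, d = −0.75 ln(1 − 0.333333) = 0.304098 ≈ 0.304.
taxon2–taxon3: 8/20 sites differ → p = 0.4, d = −0.75 ln(1 − 0.533333) = 0.571605 ≈ 0.572.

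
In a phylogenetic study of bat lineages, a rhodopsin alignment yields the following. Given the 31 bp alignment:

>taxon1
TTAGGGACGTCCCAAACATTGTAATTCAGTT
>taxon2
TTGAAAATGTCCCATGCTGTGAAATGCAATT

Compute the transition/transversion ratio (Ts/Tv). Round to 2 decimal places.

Transitions are A↔G and C↔T; transversions are all other mismatches.
Transitions: 7. Transversions: 5.
R = 7/5 = 1.40.

1.40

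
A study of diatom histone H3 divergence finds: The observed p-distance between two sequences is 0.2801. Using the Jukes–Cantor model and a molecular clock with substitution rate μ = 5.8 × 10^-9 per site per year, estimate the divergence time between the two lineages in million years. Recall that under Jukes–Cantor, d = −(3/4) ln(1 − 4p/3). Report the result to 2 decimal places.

30.23

d = −(3/4) ln(1 − 4p/3) = −0.75 ln(1 − 0.373467) = −0.75 ln(0.626533)
  = −0.75 × (-0.467554) = 0.350666 substitutions/site.
Under a molecular clock d = 2μt, so t = d/(2μ) = 0.350666 / (2 × 5.8 × 10^-9) = 30.23 million years.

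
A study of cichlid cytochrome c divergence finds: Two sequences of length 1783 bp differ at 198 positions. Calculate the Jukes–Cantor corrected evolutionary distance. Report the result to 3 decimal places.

p = 198/1783 ≈ 0.111049.
d = −(3/4) ln(1 − 4p/3) = −0.75 ln(1 − 0.148065) = −0.75 ln(0.851935)
  = −0.75 × (-0.160245) = 0.120184 substitutions/site.

0.120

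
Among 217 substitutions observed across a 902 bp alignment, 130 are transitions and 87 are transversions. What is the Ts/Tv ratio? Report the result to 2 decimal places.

1.49

R = 130/87 = 1.494252… ≈ 1.49 (to 2 d.p.).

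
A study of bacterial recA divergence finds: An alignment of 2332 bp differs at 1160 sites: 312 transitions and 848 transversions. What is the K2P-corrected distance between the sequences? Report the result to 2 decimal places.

P = 312/2332 ≈ 0.133791 and Q = 848/2332 ≈ 0.363636.
Under the Kimura two-parameter model, d = −½ ln(1 − 2P − Q) − ¼ ln(1 − 2Q).
1 − 2P − Q = 0.368782, giving −½ ln(0.368782) = 0.498775.
1 − 2Q = 0.272728, giving −¼ ln(0.272728) = 0.324820.
d = 0.498775 + 0.324820 = 0.823595.

0.82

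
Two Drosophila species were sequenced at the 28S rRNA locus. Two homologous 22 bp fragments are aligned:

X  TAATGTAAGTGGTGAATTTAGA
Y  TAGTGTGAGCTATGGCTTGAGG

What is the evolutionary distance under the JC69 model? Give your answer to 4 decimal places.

0.5913

The sequences differ at 9 of 22 sites (3, 7, 10, 11, 12, 15, 16, 19, 22), so p = 9/22 ≈ 0.409091.
d = −(3/4) ln(1 − 4p/3) = −0.75 ln(1 − 0.545455) = −0.75 ln(0.454545)
  = −0.75 × (-0.788458) = 0.591344 substitutions/site.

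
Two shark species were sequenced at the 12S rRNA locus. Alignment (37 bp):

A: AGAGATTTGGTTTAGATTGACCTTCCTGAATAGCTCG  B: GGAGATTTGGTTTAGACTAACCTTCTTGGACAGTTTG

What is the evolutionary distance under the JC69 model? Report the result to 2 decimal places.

0.26

The sequences differ at 8 of 37 sites (1, 17, 19, 26, 29, 31, 34, 36), so p = 8/37 ≈ 0.216216.
d = −(3/4) ln(1 − 4p/3) = −0.75 ln(1 − 0.288288) = −0.75 ln(0.711712)
  = −0.75 × (-0.340082) = 0.255062 substitutions/site.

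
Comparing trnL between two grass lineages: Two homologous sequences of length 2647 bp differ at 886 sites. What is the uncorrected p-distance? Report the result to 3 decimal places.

p = 886/2647 = 0.334718… ≈ 0.335 (to 3 d.p.).

0.335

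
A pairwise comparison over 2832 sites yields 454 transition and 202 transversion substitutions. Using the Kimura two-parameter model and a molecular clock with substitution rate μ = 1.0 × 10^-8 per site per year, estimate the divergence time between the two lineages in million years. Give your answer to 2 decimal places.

14.36

P = 454/2832 ≈ 0.160311 and Q = 202/2832 ≈ 0.071328.
Under the Kimura two-parameter model, d = −½ ln(1 − 2P − Q) − ¼ ln(1 − 2Q).
1 − 2P − Q = 0.60805, giving −½ ln(0.60805) = 0.248749.
1 − 2Q = 0.857344, giving −¼ ln(0.857344) = 0.038479.
d = 0.248749 + 0.038479 = 0.287228.
Under a molecular clock d = 2μt, so t = d/(2μ) = 0.287228 / (2 × 1.0 × 10^-8) = 14.36 million years.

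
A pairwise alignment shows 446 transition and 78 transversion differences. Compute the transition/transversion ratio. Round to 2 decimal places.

R = 446/78 = 5.717948… ≈ 5.72 (to 2 d.p.).

5.72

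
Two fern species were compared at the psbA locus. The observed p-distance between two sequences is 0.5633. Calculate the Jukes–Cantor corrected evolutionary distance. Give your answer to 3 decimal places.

d = −(3/4) ln(1 − 4p/3) = −0.75 ln(1 − 0.751067) = −0.75 ln(0.248933)
  = −0.75 × (-1.390571) = 1.042928 substitutions/site.

1.043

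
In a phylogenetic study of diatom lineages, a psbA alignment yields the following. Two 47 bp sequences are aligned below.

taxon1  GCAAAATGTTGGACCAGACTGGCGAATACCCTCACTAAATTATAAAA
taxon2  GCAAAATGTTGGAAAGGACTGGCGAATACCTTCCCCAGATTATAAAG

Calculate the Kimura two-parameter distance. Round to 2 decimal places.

Of 47 sites, 5 differences are transitions and 3 are transversions, so P = 5/47 ≈ 0.106383 and Q = 3/47 ≈ 0.06383.
Under the Kimura two-parameter model, d = −½ ln(1 − 2P − Q) − ¼ ln(1 − 2Q).
1 − 2P − Q = 0.723404, giving −½ ln(0.723404) = 0.161894.
1 − 2Q = 0.87234, giving −¼ ln(0.87234) = 0.034144.
d = 0.161894 + 0.034144 = 0.196038.

0.20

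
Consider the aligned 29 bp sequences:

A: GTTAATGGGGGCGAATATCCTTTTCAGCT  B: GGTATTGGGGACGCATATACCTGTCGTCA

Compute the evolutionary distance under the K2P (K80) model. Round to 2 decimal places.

Of 29 sites, 3 differences are transitions and 7 are transversions, so P = 3/29 ≈ 0.103448 and Q = 7/29 ≈ 0.241379.
Under the Kimura two-parameter model, d = −½ ln(1 − 2P − Q) − ¼ ln(1 − 2Q).
1 − 2P − Q = 0.551725, giving −½ ln(0.551725) = 0.297353.
1 − 2Q = 0.517242, giving −¼ ln(0.517242) = 0.164811.
d = 0.297353 + 0.164811 = 0.462164.

0.46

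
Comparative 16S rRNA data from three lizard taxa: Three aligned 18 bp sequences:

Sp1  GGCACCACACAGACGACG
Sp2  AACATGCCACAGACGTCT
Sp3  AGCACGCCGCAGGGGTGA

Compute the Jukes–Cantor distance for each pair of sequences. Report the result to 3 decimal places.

Sp1–Sp2: 7/18 sites differ → p ≈ 0.388889, d = −0.75 ln(1 − 0.518519) = 0.548166 ≈ 0.548.
Sp1–Sp3: 9/18 sites differ → p = 0.5, d = −0.75 ln(1 − 0.666667) = 0.823960 ≈ 0.824.
Sp2–Sp3: 7/18 sites differ → p ≈ 0.388889, d = −0.75 ln(1 − 0.518519) = 0.548166 ≈ 0.548.

d(Sp1,Sp2) = 0.548, d(Sp1,Sp3) = 0.824, d(Sp2,Sp3) = 0.548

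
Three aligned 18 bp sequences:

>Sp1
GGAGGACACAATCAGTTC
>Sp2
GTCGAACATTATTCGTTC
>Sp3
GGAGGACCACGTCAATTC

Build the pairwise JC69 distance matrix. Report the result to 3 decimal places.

d(Sp1,Sp2) = 0.548, d(Sp1,Sp3) = 0.347, d(Sp2,Sp3) = 1.012

Sp1–Sp2: 7/18 sites differ → p ≈ 0.388889, d = −0.75 ln(1 − 0.518519) = 0.548166 ≈ 0.548.
Sp1–Sp3: 5/18 sites differ → p ≈ 0.277778, d = −0.75 ln(1 − 0.370371) = 0.346968 ≈ 0.347.
Sp2–Sp3: 10/18 sites differ → p ≈ 0.555556, d = −0.75 ln(1 − 0.740741) = 1.012446 ≈ 1.012.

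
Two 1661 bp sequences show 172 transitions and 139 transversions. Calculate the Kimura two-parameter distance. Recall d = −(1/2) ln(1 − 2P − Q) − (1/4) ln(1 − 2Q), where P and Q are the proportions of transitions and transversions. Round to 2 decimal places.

P = 172/1661 ≈ 0.103552 and Q = 139/1661 ≈ 0.083685.
Under the Kimura two-parameter model, d = −½ ln(1 − 2P − Q) − ¼ ln(1 − 2Q).
1 − 2P − Q = 0.709211, giving −½ ln(0.709211) = 0.171801.
1 − 2Q = 0.83263, giving −¼ ln(0.83263) = 0.045791.
d = 0.171801 + 0.045791 = 0.217592.

0.22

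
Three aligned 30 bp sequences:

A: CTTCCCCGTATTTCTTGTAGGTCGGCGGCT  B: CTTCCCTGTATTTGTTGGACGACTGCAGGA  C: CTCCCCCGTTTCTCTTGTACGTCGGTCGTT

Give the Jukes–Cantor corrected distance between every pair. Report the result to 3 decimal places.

A–B: 9/30 sites differ → p = 0.3, d = −0.75 ln(1 − 0.4) = 0.383119 ≈ 0.383.
A–C: 7/30 sites differ → p ≈ 0.233333, d = −0.75 ln(1 − 0.311111) = 0.279506 ≈ 0.280.
B–C: 12/30 sites differ → p = 0.4, d = −0.75 ln(1 − 0.533333) = 0.571605 ≈ 0.572.

d(A,B) = 0.383, d(A,C) = 0.280, d(B,C) = 0.572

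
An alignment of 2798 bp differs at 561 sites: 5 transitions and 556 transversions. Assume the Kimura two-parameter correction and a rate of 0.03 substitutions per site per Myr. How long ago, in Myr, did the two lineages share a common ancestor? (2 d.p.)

P = 5/2798 ≈ 0.001787 and Q = 556/2798 ≈ 0.198713.
Under the Kimura two-parameter model, d = −½ ln(1 − 2P − Q) − ¼ ln(1 − 2Q).
1 − 2P − Q = 0.797713, giving −½ ln(0.797713) = 0.113003.
1 − 2Q = 0.602574, giving −¼ ln(0.602574) = 0.126636.
d = 0.113003 + 0.126636 = 0.239639.
Under a molecular clock d = 2μt, so t = d/(2μ) = 0.239639 / (2 × 0.03) = 3.99 Myr.

3.99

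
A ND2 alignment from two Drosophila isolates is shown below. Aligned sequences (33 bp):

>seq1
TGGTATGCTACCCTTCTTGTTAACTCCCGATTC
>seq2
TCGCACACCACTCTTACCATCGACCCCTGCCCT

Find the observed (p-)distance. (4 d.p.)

The sequences differ at 18 of 33 positions.
p = 18/33 = 0.545454… ≈ 0.5455 (to 4 d.p.).

0.5455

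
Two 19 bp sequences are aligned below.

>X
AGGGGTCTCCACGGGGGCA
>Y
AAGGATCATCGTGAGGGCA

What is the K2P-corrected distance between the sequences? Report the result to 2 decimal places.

Of 19 sites, 6 differences are transitions and 1 are transversions, so P = 6/19 ≈ 0.315789 and Q = 1/19 ≈ 0.052632.
Under the Kimura two-parameter model, d = −½ ln(1 − 2P − Q) − ¼ ln(1 − 2Q).
1 − 2P − Q = 0.31579, giving −½ ln(0.31579) = 0.576339.
1 − 2Q = 0.894736, giving −¼ ln(0.894736) = 0.027807.
d = 0.576339 + 0.027807 = 0.604146.

0.60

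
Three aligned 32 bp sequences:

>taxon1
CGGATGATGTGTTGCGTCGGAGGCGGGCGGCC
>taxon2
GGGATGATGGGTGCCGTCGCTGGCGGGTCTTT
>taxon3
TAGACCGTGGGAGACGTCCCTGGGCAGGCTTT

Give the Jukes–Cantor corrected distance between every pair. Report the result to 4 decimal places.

taxon1–taxon2: 11/32 sites differ → p = 0.34375, d = −0.75 ln(1 − 0.458333) = 0.459828 ≈ 0.4598.
taxon1–taxon3: 20/32 sites differ → p = 0.625, d = −0.75 ln(1 − 0.833333) = 1.343818 ≈ 1.3438.
taxon2–taxon3: 12/32 sites differ → p = 0.375, d = −0.75 ln(1 − 0.5) = 0.519860 ≈ 0.5199.

d(taxon1,taxon2) = 0.4598, d(taxon1,taxon3) = 1.3438, d(taxon2,taxon3) = 0.5199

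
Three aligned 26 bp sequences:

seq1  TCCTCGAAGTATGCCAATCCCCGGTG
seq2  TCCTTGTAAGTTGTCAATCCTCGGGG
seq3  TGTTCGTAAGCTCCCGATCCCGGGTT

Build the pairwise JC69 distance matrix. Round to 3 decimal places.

seq1–seq2: 8/26 sites differ → p ≈ 0.307692, d = −0.75 ln(1 − 0.410256) = 0.396050 ≈ 0.396.
seq1–seq3: 10/26 sites differ → p ≈ 0.384615, d = −0.75 ln(1 − 0.51282) = 0.539341 ≈ 0.539.
seq2–seq3: 11/26 sites differ → p ≈ 0.423077, d = −0.75 ln(1 − 0.564103) = 0.622762 ≈ 0.623.

d(seq1,seq2) = 0.396, d(seq1,seq3) = 0.539, d(seq2,seq3) = 0.623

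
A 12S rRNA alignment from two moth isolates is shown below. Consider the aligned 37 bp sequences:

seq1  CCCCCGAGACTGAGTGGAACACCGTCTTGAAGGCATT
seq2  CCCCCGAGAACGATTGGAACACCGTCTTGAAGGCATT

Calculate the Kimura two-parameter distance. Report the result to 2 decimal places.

0.09

Of 37 sites, 1 differences are transitions and 2 are transversions, so P = 1/37 ≈ 0.027027 and Q = 2/37 ≈ 0.054054.
Under the Kimura two-parameter model, d = −½ ln(1 − 2P − Q) − ¼ ln(1 − 2Q).
1 − 2P − Q = 0.891892, giving −½ ln(0.891892) = 0.057205.
1 − 2Q = 0.891892, giving −¼ ln(0.891892) = 0.028603.
d = 0.057205 + 0.028603 = 0.085808.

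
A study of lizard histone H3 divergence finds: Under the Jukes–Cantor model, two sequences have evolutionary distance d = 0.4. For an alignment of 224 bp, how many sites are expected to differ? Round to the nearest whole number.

69

Invert JC69: p = (3/4)(1 − e^(−4d/3)) = 0.75 × (1 − e^(-0.533333)) = 0.75 × (1 − 0.586646) = 0.310016.
Expected differing sites = pL ≈ 0.310016 × 224 = 69.443584 ≈ 69.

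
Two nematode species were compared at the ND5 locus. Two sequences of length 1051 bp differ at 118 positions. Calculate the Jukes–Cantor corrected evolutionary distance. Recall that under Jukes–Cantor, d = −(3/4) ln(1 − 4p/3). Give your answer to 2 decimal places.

0.12

p = 118/1051 ≈ 0.112274.
d = −(3/4) ln(1 − 4p/3) = −0.75 ln(1 − 0.149699) = −0.75 ln(0.850301)
  = −0.75 × (-0.162165) = 0.121624 substitutions/site.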